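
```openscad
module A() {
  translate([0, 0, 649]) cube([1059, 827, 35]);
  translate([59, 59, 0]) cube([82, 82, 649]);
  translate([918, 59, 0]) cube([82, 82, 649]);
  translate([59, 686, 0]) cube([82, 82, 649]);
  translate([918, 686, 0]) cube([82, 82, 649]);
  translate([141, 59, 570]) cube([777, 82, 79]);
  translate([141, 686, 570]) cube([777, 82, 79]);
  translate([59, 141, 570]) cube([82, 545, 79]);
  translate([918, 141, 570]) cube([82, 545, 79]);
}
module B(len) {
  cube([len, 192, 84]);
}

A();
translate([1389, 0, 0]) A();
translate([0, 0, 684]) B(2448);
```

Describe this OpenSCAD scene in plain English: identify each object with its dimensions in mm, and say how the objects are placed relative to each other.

A is a table with a 1059×827 mm rectangular top, 35 mm thick, top surface at z = 684 mm, supported by four 82×82 mm square legs, each inset 59 mm from the nearest pair of top edges, running from the floor. Four apron rails, 82 mm thick and 79 mm tall, run between adjacent legs with their top edges flush with the underside of the top and their outer faces flush with the legs' outer faces.

B is a rectangular beam 2448 mm long (x), 192 mm deep (y), 84 mm thick (z).

The beam spans the tops of two tables placed 330 mm apart, resting at z = 684 mm.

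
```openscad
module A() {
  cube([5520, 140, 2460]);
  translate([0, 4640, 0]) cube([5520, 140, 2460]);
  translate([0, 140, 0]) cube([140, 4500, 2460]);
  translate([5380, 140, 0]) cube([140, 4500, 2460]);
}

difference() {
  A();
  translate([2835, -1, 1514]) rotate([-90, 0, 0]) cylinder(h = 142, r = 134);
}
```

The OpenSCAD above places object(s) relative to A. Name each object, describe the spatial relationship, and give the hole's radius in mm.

The subtracted cylinder has r = 134 mm.

A is a house frame. The house frame has a circular hole through its front wall. The hole's radius is 134 mm.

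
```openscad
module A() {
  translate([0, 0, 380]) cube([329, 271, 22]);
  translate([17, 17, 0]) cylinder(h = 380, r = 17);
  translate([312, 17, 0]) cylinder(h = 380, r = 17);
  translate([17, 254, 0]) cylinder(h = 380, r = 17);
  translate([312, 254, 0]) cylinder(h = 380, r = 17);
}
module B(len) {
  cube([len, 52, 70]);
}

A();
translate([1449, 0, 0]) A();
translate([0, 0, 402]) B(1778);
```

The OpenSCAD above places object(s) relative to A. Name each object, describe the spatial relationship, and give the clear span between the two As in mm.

Second stool starts at x = 1449; first ends at x = 329; clear span = 1449 − 329 = 1120 mm.

A is a stool. B is a beam. A beam spans the tops of two stools. The clear span between the two stools is 1120 mm.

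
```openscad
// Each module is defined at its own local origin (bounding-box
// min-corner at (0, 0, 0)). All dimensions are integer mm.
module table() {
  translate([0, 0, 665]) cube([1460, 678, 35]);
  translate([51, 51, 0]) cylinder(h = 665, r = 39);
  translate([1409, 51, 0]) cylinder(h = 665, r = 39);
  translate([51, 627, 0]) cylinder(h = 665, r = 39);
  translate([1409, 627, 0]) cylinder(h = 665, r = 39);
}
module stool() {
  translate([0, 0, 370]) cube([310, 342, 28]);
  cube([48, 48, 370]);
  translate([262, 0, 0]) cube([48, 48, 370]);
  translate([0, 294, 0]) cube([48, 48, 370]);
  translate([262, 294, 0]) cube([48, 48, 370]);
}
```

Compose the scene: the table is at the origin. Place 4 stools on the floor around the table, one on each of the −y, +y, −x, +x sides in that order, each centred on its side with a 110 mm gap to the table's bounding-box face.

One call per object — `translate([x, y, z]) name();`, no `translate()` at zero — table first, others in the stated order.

table();
translate([575, -452, 0]) stool();
translate([575, 788, 0]) stool();
translate([-420, 168, 0]) stool();
translate([1570, 168, 0]) stool();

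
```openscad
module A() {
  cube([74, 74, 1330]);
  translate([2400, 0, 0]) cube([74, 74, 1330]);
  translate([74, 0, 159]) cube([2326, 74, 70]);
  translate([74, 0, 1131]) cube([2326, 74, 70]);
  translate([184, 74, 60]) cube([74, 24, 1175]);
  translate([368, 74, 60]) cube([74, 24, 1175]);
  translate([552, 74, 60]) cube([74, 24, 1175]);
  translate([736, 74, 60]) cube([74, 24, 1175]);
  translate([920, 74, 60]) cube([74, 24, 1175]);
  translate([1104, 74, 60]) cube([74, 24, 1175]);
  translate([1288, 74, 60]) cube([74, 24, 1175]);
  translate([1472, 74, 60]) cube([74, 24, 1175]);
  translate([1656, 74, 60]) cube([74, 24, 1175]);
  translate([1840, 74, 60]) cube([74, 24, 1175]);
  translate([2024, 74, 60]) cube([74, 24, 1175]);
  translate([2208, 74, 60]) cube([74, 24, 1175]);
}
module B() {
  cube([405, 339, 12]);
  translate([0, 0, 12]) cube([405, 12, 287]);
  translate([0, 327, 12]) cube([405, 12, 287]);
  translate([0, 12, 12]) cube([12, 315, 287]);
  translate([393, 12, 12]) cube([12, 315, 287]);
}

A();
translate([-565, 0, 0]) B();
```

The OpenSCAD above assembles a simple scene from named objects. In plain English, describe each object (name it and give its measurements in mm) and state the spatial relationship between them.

A is a fence section. Two 74×74 mm posts, 1330 mm tall, stand on the floor with a clear span of 2326 mm between their inner faces. Two horizontal rails of 74×70 mm section span the gap between the posts with their undersides at z = 159 mm and z = 1131 mm, flush with the posts' −y face. 12 pickets, each 74 mm wide, 24 mm thick and 1175 mm tall, are fixed to the +y face of the rails with their bottoms at z = 60 mm, evenly spaced across the span with equal gaps (rounded down to the nearest mm) at the −x end and between each pair — any rounding remainder accumulates at the +x end.

B is an open-topped rectangular box: outside dimensions 405×339×299 mm, with a uniform wall and base thickness of 12 mm. The base is a full 405×339 slab on the floor; four walls sit on top of the base. The front and back walls (the −y and +y sides) span the full width; the two side walls fit between them.

The open box is on the floor beside the fence section on its −x side.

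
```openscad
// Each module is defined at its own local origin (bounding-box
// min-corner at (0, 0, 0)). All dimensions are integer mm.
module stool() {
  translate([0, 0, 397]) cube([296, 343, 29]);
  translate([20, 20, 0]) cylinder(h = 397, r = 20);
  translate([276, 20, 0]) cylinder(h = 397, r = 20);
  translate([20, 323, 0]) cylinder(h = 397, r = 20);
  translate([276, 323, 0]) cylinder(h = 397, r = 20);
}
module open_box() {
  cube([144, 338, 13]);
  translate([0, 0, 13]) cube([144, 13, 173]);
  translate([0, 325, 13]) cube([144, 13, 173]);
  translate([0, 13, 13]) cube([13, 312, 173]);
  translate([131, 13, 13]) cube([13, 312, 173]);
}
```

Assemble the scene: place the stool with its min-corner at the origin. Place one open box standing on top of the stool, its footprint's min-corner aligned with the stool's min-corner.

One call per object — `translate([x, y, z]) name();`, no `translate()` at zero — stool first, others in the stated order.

stool();
translate([0, 0, 426]) open_box();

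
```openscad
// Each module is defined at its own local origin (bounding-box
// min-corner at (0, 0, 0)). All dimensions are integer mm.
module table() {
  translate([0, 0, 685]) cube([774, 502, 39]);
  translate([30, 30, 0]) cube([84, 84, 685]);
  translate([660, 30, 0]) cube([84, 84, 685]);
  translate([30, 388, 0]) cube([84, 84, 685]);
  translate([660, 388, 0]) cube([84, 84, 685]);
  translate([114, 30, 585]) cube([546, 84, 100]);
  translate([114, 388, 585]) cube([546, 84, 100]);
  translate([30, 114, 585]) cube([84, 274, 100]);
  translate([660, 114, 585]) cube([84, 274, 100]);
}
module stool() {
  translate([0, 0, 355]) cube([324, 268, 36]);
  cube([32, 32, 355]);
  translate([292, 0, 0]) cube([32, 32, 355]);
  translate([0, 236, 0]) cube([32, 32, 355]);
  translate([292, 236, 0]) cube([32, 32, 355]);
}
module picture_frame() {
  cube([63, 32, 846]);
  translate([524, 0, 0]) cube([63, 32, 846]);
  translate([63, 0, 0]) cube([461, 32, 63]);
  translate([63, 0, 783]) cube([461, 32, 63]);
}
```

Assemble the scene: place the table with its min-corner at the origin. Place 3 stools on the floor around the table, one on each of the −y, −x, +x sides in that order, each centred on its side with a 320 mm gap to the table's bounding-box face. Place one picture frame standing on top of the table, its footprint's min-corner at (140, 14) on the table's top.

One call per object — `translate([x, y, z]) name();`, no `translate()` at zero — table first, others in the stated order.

table();
translate([225, -588, 0]) stool();
translate([-644, 117, 0]) stool();
translate([1094, 117, 0]) stool();
translate([140, 14, 724]) picture_frame();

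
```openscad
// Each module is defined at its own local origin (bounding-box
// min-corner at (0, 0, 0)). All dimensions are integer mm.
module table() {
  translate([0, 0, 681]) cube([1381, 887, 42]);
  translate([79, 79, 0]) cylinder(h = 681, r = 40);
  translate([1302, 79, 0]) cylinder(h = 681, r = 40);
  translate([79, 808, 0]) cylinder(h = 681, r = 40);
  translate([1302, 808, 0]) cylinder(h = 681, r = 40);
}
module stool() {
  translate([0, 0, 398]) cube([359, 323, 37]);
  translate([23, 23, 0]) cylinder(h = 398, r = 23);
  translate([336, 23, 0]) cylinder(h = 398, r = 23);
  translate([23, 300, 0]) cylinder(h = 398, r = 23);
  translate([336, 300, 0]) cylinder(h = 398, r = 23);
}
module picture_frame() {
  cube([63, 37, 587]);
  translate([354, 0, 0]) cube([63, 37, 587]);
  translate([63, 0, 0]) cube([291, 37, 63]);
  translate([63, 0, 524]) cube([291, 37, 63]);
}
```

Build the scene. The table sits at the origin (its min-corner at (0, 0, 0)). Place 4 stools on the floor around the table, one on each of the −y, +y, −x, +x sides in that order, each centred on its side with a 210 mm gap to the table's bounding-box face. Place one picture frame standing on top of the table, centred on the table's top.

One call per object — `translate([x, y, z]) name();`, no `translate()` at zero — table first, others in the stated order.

table();
translate([511, -533, 0]) stool();
translate([511, 1097, 0]) stool();
translate([-569, 282, 0]) stool();
translate([1591, 282, 0]) stool();
translate([482, 425, 723]) picture_frame();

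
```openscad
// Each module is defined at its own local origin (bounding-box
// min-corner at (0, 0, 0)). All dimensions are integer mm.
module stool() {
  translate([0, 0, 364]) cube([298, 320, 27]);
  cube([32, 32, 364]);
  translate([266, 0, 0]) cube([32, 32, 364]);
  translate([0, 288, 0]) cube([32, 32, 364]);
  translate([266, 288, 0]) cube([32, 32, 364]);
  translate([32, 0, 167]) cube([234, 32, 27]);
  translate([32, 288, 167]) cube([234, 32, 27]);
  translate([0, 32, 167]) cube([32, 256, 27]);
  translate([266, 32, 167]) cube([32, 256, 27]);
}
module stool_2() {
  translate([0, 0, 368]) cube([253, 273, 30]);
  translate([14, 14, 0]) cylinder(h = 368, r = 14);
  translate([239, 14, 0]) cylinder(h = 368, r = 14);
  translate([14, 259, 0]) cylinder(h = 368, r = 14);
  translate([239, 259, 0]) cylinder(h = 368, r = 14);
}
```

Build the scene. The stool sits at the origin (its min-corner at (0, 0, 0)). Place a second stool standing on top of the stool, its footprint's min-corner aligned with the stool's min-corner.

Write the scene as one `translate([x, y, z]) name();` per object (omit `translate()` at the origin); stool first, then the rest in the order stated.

stool();
translate([0, 0, 391]) stool_2();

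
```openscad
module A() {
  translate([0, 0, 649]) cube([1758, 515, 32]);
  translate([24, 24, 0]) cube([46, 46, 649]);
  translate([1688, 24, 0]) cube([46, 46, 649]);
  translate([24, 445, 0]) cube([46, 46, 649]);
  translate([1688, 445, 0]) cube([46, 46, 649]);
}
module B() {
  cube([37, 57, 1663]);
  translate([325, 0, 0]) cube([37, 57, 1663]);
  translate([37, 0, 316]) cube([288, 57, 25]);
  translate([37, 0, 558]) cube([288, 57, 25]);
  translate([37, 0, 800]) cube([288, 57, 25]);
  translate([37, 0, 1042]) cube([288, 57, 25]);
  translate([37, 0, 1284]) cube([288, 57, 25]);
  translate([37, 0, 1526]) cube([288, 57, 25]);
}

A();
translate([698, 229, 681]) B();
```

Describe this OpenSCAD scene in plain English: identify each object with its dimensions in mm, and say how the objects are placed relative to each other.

A is a table: top 1758 mm (x) × 515 mm (y), 32 mm thick, upper face at z = 681 mm, on four 46×46 mm square legs, each inset 24 mm from the nearest pair of top edges, running from z = 0 to the bottom of the top.

B is a wooden ladder with two side rails of 37×57 mm section and 1663 mm height, set 362 mm apart overall. Between them run 6 rectangular rungs (57 mm deep, 25 mm thick), front faces flush with the rails' −y face. The bottom of the first rung is 316 mm above the floor and each subsequent rung is 242 mm higher than the one below.

The ladder is on top of the table, centred.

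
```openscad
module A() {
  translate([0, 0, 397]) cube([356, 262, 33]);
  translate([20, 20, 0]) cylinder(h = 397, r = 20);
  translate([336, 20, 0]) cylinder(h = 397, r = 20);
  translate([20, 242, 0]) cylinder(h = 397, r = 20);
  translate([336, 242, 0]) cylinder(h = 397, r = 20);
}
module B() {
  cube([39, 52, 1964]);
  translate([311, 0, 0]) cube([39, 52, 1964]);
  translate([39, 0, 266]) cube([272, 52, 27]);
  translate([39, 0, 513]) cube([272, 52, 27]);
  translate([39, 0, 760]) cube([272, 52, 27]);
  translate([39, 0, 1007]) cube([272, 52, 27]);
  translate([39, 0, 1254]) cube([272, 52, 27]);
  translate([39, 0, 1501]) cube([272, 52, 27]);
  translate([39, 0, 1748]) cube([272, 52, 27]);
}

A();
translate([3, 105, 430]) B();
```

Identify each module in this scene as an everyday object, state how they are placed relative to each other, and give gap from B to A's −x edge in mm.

A is a stool. B is a ladder. The ladder is on top of the stool, centred. The gap from the ladder to the stool's −x edge is 3 mm.

The ladder's min-x is at 3; the stool's min-x is 0; gap = 3 mm.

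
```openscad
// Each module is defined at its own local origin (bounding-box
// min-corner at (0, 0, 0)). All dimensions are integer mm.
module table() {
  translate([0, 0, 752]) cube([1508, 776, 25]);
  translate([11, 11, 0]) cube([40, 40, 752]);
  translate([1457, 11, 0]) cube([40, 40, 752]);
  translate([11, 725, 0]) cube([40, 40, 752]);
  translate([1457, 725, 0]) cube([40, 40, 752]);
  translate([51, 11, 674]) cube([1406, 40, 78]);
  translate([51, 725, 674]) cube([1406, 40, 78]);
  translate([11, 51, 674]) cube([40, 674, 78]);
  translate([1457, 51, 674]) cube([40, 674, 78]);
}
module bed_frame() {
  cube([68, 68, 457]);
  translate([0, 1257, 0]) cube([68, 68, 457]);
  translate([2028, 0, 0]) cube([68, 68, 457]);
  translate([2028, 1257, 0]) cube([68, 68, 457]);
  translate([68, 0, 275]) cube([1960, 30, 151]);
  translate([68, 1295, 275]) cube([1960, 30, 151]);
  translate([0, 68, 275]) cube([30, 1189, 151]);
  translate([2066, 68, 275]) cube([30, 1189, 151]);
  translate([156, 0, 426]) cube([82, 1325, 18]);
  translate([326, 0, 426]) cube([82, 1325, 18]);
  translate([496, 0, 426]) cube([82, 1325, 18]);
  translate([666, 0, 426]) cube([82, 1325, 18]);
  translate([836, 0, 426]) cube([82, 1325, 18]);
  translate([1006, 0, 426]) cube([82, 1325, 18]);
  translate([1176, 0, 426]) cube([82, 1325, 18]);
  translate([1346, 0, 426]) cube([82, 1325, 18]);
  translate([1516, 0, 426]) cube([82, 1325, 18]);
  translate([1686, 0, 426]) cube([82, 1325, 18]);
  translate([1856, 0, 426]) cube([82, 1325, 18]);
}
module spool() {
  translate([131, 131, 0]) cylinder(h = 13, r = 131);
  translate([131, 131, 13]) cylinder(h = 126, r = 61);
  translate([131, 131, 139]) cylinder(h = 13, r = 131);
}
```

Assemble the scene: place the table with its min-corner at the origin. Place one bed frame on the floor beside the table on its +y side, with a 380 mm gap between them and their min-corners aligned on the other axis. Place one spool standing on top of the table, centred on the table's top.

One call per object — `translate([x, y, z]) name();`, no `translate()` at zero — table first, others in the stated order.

table();
translate([0, 1156, 0]) bed_frame();
translate([623, 257, 777]) spool();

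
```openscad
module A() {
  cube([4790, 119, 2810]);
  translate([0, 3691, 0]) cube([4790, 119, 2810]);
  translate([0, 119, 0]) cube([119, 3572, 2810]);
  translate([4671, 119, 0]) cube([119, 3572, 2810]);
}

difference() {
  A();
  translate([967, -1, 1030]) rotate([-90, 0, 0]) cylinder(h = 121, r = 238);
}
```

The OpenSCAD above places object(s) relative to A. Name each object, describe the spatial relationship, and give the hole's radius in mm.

The subtracted cylinder has r = 238 mm.

A is a house frame. The house frame has a circular hole through its front wall. The hole's radius is 238 mm.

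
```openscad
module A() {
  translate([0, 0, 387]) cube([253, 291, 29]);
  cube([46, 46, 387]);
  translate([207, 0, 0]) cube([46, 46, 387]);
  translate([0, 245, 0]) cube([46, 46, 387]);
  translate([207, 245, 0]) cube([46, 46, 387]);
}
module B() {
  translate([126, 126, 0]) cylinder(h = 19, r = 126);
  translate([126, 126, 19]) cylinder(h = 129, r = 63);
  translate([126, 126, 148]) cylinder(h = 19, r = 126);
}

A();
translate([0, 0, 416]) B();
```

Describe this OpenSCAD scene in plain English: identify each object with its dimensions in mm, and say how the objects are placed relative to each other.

A is a four-legged stool. The seat is 253×291 mm, 29 mm thick, top at z = 416 mm. It stands on four square legs, each 46×46 mm in cross-section, from z = 0 to the seat underside, each flush with a corner of the seat.

B is a spool: two coaxial disc flanges of radius 126 mm and thickness 19 mm, joined by a core cylinder of radius 63 mm and height 129 mm. The lower flange rests on z = 0 and the three cylinders share a vertical axis.

The spool is on top of the stool.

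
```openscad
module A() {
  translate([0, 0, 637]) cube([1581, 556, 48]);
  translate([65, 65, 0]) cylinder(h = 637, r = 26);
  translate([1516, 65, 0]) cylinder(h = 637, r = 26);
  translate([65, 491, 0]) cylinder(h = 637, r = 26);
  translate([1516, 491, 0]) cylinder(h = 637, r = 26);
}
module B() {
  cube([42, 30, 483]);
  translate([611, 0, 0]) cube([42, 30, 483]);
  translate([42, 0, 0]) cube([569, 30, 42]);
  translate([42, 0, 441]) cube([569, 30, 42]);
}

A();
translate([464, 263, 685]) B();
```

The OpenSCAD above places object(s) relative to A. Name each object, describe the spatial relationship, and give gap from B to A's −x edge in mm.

The picture frame's min-x is at 464; the table's min-x is 0; gap = 464 mm.

A is a table. B is a picture frame. The picture frame is on top of the table, centred. The gap from the picture frame to the table's −x edge is 464 mm.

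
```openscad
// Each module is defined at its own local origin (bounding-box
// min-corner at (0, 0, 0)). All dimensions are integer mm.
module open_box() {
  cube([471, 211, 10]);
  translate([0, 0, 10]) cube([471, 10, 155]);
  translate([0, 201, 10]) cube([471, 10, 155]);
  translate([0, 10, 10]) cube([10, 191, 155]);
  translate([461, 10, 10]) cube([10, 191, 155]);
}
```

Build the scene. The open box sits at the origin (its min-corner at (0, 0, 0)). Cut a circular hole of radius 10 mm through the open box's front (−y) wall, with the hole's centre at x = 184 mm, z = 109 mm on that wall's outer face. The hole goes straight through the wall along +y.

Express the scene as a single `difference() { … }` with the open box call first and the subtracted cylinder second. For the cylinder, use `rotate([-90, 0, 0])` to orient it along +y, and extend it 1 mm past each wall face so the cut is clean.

difference() {
  open_box();
  translate([184, -1, 109]) rotate([-90, 0, 0]) cylinder(h = 12, r = 10);
}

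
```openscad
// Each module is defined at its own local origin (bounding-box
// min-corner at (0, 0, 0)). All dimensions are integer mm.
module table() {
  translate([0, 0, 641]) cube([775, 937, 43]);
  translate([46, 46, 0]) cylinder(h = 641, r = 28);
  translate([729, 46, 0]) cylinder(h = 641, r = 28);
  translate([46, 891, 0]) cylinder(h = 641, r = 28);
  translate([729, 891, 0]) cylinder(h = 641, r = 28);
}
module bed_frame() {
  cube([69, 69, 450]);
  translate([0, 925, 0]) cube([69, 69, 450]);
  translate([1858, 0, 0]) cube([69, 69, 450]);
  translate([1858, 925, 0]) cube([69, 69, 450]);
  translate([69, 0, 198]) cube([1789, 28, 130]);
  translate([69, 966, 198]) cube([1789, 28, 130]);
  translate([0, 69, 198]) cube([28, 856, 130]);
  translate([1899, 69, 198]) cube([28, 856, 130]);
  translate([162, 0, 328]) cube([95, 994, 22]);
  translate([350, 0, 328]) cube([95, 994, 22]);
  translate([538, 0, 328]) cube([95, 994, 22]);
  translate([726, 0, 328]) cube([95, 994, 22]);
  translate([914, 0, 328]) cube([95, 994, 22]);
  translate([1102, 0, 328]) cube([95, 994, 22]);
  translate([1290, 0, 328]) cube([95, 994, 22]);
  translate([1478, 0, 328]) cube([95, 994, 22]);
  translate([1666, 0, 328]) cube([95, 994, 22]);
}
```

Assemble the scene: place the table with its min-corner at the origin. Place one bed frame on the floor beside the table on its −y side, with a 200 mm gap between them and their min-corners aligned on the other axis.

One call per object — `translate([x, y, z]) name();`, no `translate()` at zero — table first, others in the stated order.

table();
translate([0, -1194, 0]) bed_frame();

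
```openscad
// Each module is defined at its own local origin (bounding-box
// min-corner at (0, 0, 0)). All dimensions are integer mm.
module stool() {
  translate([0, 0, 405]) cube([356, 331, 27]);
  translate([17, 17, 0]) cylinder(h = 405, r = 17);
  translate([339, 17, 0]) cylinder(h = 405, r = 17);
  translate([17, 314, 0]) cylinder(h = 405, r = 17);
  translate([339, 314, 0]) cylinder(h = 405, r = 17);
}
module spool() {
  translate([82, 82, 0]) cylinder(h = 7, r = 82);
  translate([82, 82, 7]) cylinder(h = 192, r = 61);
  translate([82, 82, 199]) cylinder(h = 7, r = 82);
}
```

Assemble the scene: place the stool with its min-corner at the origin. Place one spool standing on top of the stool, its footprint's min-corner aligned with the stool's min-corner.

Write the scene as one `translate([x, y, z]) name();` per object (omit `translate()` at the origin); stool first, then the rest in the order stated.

stool();
translate([0, 0, 432]) spool();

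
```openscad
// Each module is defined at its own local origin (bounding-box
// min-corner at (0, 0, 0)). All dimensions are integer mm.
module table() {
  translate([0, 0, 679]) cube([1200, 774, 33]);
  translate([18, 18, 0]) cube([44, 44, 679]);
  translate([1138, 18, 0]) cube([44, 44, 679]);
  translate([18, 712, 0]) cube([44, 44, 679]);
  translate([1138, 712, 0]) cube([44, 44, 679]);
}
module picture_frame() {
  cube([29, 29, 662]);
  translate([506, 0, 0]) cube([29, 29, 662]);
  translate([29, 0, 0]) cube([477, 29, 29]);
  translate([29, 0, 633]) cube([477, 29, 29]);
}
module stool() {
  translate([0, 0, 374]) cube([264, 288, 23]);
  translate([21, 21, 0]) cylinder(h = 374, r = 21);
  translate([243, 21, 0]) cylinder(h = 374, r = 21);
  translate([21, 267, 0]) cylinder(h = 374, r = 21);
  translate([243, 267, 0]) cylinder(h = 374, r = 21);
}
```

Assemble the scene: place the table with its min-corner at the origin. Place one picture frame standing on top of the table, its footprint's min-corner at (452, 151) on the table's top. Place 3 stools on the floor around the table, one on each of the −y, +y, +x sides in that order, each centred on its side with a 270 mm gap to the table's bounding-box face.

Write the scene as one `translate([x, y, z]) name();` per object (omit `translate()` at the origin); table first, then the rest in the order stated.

table();
translate([452, 151, 712]) picture_frame();
translate([468, -558, 0]) stool();
translate([468, 1044, 0]) stool();
translate([1470, 243, 0]) stool();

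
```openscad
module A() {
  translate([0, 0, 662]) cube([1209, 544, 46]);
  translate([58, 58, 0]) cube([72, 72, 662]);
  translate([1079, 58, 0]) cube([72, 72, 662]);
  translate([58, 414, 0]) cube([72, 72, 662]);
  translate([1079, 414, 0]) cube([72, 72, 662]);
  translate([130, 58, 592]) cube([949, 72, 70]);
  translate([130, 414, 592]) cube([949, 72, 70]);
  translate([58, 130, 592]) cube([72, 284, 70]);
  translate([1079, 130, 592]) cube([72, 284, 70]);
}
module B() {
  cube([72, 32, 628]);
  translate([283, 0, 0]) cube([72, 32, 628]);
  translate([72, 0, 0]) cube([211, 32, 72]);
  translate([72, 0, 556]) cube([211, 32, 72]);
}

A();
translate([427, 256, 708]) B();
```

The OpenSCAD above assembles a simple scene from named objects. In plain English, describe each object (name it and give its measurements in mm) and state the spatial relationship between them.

A is a table with a 1209×544 mm rectangular top, 46 mm thick, top surface at z = 708 mm, supported by four 72×72 mm square legs, each inset 58 mm from the nearest pair of top edges, running from the floor. Four apron rails, 72 mm thick and 70 mm tall, run between adjacent legs with their top edges flush with the underside of the top and their outer faces flush with the legs' outer faces.

B is a picture frame with a 211×484 mm rectangular opening (x by z) and a uniform 72 mm border on every side. Frame depth is 32 mm along y. It is built from two vertical stiles running the full outside height and two horizontal rails spanning the gap between the stiles.

The picture frame is on top of the table, centred.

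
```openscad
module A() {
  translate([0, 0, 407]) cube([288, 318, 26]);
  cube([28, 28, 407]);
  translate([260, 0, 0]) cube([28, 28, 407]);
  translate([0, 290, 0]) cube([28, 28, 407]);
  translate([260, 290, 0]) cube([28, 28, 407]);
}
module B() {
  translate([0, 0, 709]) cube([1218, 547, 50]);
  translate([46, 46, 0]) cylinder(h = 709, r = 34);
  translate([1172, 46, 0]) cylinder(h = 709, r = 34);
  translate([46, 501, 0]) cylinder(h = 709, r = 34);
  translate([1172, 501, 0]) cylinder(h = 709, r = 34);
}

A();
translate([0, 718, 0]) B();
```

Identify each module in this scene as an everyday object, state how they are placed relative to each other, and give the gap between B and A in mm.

The table's nearest face is 400 mm from the stool's +y face.

A is a stool. B is a table. The table is on the floor beside the stool on its +y side. The gap between the table and the stool is 400 mm.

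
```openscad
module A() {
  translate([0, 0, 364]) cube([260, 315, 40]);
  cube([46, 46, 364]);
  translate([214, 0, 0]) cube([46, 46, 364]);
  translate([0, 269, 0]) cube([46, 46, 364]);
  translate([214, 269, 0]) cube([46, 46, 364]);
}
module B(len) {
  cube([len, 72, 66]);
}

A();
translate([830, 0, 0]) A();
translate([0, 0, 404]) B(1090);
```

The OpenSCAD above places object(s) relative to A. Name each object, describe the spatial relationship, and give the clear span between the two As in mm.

A is a stool. B is a beam. A beam spans the tops of two stools. The clear span between the two stools is 570 mm.

Second stool starts at x = 830; first ends at x = 260; clear span = 830 − 260 = 570 mm.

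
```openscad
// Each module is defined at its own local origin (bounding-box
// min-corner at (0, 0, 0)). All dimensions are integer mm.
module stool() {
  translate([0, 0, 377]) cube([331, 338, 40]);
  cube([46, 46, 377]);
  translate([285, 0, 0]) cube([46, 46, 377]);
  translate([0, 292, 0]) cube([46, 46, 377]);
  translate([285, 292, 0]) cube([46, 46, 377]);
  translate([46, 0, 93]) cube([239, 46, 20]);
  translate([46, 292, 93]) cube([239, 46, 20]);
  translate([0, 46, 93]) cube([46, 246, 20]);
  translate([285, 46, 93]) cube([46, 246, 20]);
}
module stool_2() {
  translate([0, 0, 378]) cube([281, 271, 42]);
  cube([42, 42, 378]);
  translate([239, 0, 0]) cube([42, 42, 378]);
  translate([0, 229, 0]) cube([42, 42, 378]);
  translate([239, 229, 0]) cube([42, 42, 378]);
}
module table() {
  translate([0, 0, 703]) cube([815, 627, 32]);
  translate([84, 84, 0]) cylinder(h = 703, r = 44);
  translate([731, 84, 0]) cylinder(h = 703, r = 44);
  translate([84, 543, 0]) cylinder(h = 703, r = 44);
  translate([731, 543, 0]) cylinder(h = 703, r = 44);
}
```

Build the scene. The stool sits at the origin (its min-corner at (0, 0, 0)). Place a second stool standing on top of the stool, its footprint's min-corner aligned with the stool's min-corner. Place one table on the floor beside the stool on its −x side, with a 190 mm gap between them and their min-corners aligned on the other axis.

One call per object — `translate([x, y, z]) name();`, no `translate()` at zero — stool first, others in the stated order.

stool();
translate([0, 0, 417]) stool_2();
translate([-1005, 0, 0]) table();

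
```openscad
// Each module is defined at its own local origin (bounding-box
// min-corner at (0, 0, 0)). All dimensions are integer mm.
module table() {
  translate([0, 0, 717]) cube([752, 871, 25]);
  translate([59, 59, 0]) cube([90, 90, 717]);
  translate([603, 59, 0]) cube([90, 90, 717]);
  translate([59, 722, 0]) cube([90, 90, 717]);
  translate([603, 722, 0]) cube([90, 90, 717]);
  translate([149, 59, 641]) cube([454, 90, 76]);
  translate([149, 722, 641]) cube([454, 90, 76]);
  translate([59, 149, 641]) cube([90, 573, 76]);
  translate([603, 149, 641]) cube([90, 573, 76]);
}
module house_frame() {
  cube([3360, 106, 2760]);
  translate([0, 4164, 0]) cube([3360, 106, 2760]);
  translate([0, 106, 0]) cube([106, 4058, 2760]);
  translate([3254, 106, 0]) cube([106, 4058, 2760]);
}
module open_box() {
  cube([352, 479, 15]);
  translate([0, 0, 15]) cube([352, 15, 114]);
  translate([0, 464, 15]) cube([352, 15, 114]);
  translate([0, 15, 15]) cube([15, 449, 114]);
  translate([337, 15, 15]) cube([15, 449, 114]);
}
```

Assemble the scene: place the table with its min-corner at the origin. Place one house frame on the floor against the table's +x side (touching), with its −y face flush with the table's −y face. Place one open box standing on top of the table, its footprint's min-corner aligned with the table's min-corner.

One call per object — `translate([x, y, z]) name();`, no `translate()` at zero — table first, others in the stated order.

table();
translate([752, 0, 0]) house_frame();
translate([0, 0, 742]) open_box();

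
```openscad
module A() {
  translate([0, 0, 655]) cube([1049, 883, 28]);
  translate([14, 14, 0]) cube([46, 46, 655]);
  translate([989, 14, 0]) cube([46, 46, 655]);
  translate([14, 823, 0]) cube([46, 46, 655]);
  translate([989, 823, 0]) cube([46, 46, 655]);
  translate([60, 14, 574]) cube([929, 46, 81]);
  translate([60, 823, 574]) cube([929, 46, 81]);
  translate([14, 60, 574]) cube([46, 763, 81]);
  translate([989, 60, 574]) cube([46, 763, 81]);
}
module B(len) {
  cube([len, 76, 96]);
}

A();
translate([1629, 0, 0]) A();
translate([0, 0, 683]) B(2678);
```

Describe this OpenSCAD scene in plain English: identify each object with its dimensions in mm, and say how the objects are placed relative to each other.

A is a table with a 1049×883 mm rectangular top, 28 mm thick, top surface at z = 683 mm, supported by four 46×46 mm square legs, each inset 14 mm from the nearest pair of top edges, running from the floor. Four apron rails, 46 mm thick and 81 mm tall, run between adjacent legs with their top edges flush with the underside of the top and their outer faces flush with the legs' outer faces.

B is a rectangular beam 2678 mm long (x), 76 mm deep (y), 96 mm thick (z).

The beam spans the tops of two tables placed 580 mm apart, resting at z = 683 mm.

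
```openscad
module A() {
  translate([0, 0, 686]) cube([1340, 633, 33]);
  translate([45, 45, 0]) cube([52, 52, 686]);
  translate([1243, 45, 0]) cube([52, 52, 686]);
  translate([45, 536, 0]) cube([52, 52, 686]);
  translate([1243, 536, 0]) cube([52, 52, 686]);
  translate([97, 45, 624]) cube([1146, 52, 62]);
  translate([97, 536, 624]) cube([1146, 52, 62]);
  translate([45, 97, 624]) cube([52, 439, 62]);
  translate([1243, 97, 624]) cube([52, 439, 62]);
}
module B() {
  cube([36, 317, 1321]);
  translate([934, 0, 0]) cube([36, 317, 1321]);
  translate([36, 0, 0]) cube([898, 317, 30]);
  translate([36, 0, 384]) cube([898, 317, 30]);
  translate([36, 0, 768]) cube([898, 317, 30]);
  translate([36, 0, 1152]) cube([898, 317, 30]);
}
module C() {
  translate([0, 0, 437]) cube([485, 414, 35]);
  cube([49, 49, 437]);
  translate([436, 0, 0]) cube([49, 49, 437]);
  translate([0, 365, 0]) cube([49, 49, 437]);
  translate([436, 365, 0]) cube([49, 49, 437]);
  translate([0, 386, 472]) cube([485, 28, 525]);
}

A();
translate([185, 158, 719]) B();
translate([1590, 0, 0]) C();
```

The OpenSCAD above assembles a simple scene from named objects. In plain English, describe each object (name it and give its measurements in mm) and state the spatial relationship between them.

A is a table: top 1340 mm (x) × 633 mm (y), 33 mm thick, upper face at z = 719 mm, on four 52×52 mm square legs, each inset 45 mm from the nearest pair of top edges, running from z = 0 to the bottom of the top. Four apron rails, 52 mm thick and 62 mm tall, run between adjacent legs with their top edges flush with the underside of the top and their outer faces flush with the legs' outer faces.

B is a bookshelf 970 mm wide overall, 317 mm deep and 1321 mm tall. The two sides are 36 mm thick vertical panels. 4 horizontal shelves of 30 mm thickness span between the inner faces of the sides; the lowest shelf sits on the floor and shelves are stacked with a clear vertical gap of 354 mm between each pair.

C is a chair: 485×414 mm seat, 35 mm thick, top at z = 472 mm, on four 49 mm square corner legs flush with the seat edges. A 28 mm thick backrest slab spans the full seat width, extending 525 mm above the seat top, its back face flush with the seat's +y edge.

The bookshelf is on top of the table, centred. The chair is on the floor beside the table on its +x side.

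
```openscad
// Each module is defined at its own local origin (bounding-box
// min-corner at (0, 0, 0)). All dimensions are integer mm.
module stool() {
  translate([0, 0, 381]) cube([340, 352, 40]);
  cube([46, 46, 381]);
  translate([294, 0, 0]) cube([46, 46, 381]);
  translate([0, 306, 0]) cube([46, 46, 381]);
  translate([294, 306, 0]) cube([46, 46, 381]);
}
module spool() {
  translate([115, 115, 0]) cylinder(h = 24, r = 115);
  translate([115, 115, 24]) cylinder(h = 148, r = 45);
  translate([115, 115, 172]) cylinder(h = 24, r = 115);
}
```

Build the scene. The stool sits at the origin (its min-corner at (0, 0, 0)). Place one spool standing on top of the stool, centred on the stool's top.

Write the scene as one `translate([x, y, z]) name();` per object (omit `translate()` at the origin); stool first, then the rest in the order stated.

stool();
translate([55, 61, 421]) spool();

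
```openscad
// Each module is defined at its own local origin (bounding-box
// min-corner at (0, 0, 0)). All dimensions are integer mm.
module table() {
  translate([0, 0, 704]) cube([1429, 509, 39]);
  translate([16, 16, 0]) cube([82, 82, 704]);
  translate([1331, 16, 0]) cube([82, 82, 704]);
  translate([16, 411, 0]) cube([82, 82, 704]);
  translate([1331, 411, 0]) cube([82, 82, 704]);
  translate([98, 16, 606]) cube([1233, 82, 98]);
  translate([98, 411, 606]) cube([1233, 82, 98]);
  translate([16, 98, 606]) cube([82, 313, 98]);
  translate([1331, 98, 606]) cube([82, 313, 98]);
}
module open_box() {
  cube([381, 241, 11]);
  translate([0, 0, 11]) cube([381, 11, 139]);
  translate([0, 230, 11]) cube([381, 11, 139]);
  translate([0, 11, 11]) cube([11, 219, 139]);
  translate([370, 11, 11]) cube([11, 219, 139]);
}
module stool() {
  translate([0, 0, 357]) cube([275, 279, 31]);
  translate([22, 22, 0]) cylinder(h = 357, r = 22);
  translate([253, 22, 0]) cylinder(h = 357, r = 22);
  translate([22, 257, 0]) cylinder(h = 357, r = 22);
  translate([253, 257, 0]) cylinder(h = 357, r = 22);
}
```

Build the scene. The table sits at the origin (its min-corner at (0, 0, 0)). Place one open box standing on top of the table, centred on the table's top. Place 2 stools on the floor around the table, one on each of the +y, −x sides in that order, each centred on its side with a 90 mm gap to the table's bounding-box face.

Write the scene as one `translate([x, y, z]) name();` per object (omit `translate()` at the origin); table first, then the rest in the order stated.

table();
translate([524, 134, 743]) open_box();
translate([577, 599, 0]) stool();
translate([-365, 115, 0]) stool();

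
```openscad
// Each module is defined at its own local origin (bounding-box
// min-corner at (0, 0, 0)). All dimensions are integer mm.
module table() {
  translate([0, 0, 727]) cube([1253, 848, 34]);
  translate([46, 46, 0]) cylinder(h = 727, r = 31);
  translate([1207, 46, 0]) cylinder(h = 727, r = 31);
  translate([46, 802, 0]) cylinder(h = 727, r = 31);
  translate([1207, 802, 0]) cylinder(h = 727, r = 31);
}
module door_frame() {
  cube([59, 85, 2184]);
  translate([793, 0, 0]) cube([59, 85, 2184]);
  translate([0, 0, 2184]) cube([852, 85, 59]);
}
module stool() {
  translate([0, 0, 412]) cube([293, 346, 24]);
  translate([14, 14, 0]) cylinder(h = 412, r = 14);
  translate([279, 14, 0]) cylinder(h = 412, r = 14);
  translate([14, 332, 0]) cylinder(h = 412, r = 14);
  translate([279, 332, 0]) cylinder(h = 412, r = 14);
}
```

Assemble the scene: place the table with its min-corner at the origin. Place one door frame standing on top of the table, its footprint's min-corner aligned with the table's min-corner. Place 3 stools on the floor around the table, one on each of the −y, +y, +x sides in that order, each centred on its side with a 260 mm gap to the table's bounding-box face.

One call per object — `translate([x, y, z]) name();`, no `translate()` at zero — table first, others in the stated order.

table();
translate([0, 0, 761]) door_frame();
translate([480, -606, 0]) stool();
translate([480, 1108, 0]) stool();
translate([1513, 251, 0]) stool();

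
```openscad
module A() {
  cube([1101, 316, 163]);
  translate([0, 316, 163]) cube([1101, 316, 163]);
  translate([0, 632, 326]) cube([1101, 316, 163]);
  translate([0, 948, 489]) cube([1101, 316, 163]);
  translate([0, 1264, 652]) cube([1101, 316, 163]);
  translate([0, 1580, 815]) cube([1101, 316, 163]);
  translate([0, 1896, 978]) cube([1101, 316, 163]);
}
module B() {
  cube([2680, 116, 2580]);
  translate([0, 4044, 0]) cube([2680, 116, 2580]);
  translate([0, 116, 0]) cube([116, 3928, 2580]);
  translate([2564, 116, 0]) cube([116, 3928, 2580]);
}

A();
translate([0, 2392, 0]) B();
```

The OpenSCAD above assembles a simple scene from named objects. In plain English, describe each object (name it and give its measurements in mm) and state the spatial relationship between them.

A is a straight staircase of 7 solid steps. Each step is 1101 mm wide (x), 316 mm deep (y, the going) and 163 mm tall (the rise). The first step rests on the floor; each subsequent step sits one going further in +y and one rise higher in +z, directly behind and above the previous step with no overlap.

B is the wall frame of a small rectangular building: four walls, each 2580 mm tall and 116 mm thick, enclosing a footprint 2680 mm (x) by 4160 mm (y) outside-to-outside, with no floor or roof. The front and back walls (the −y and +y sides) span the full width; the two side walls fit between them.

The house frame is on the floor beside the staircase on its +y side.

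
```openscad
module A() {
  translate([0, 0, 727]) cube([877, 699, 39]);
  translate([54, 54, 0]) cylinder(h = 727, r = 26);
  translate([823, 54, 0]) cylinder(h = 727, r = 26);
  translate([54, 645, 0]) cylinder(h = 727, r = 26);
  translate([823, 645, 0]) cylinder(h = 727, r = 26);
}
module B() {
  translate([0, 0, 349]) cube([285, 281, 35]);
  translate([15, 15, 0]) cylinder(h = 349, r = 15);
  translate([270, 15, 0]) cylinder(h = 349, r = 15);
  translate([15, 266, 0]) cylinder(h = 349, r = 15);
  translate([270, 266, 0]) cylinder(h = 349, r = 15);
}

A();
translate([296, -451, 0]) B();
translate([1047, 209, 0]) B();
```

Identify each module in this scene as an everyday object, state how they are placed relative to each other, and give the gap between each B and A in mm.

Each stool's nearest face is 170 mm from the table's bounding box.

A is a table. B is a stool. Two stools sit around the table at the −y, +x sides. The gap between each stool and the table is 170 mm.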